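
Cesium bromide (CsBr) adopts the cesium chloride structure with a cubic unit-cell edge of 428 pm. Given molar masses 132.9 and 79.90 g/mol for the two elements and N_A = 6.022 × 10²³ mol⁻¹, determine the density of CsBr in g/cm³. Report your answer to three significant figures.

The cesium chloride structure contains Z = 1 formula unit per cell; M(CsBr) = 132.9 + 79.90 = 212.8 g/mol.
a³ = (4.280 × 10^-8 cm)³ = 7.840 × 10^-23 cm³.
ρ = 1 × 212.8 / (6.022 × 10²³ × 7.840 × 10^-23) = 4.507 g/cm³.

4.51 g/cm³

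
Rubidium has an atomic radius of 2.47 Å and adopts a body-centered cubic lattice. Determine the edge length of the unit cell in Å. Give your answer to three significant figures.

5.70 Å

In a BCC lattice, atoms touch along the body diagonal, so √3·a = 4r.
a = 4r/√3 = 4 × 2.47 / 1.7321 = 5.70 Å.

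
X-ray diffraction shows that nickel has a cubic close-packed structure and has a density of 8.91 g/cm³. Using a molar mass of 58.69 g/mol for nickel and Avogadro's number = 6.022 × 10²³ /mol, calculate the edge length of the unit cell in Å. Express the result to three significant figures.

3.52 Å

With Z = 4 atoms per FCC cell, a³ = Z·M/(N_A·ρ) = 4 × 58.69 / (6.022 × 10²³ × 8.910 g/cm³) = 4.375 × 10^-23 cm³.
a = (4.375 × 10^-23)^(1/3) = 3.524 × 10^-8 cm = 3.52 Å.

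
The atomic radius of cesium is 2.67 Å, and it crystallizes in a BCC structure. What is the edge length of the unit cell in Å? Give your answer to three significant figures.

In a BCC lattice, atoms touch along the body diagonal, so √3·a = 4r.
a = 4r/√3 = 4 × 2.67 / 1.7321 = 6.17 Å.

6.17 Å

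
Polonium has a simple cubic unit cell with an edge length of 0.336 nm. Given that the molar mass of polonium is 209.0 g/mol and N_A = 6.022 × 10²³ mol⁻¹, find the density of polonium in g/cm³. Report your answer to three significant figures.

A simple cubic unit cell contains Z = 1 atom.
Cell volume: a³ = (0.336 nm)³ = (3.360 × 10^-8 cm)³ = 3.793 × 10^-23 cm³.
ρ = Z·M/(N_A·a³) = 1 × 209.0 / (6.022 × 10²³ × 3.793 × 10^-23) = 9.149 g/cm³.

9.15 g/cm³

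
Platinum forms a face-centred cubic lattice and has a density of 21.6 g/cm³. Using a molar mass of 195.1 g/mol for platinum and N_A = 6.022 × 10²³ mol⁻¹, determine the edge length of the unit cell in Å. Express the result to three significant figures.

3.91 Å

With Z = 4 atoms per FCC cell, a³ = Z·M/(N_A·ρ) = 4 × 195.1 / (6.022 × 10²³ × 21.60 g/cm³) = 6.000 × 10^-23 cm³.
a = (6.000 × 10^-23)^(1/3) = 3.915 × 10^-8 cm = 3.91 Å.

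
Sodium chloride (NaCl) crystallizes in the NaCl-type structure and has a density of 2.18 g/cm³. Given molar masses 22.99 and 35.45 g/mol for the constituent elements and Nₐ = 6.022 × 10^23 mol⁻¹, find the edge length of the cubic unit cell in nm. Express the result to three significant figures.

0.563 nm

M(NaCl) = 58.44 g/mol; Z = 4 formula units per cell.
a³ = Z·M/(N_A·ρ) = 4 × 58.44 / (6.022 × 10²³ × 2.18) = 1.781 × 10^-22 cm³, so a = 5.626 × 10^-8 cm = 0.563 nm.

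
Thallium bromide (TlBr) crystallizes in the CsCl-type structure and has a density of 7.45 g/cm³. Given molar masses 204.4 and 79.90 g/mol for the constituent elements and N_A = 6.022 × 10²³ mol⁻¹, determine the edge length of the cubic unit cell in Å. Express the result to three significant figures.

M(TlBr) = 284.3 g/mol; Z = 1 formula unit per cell.
a³ = Z·M/(N_A·ρ) = 1 × 284.3 / (6.022 × 10²³ × 7.45) = 6.337 × 10^-23 cm³, so a = 3.987 × 10^-8 cm = 3.99 Å.

3.99 Å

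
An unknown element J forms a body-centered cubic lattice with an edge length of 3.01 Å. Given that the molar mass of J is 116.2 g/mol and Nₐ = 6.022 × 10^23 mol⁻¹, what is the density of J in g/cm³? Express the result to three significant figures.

A BCC unit cell contains Z = 2 atoms.
Cell volume: a³ = (3.01 Å)³ = (3.010 × 10^-8 cm)³ = 2.727 × 10^-23 cm³.
ρ = Z·M/(N_A·a³) = 2 × 116.2 / (6.022 × 10²³ × 2.727 × 10^-23) = 14.15 g/cm³.

14.2 g/cm³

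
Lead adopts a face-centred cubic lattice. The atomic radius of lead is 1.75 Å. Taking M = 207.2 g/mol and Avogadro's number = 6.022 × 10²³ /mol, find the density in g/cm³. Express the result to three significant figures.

11.3 g/cm³

In an FCC lattice, atoms touch along the face diagonal, so √2·a = 4r, giving a = 4.950 Å = 4.950 × 10^-8 cm.
With Z = 4, ρ = Z·M/(N_A·a³) = 4 × 207.2 / (6.022 × 10²³ × 1.213 × 10^-22) = 11.35 g/cm³.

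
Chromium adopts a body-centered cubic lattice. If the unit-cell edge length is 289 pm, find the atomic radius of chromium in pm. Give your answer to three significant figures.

In a BCC lattice, atoms touch along the body diagonal, so √3·a = 4r.
r = √3·a/4 = 1.7321 × 289 / 4 = 125 pm.

125 pm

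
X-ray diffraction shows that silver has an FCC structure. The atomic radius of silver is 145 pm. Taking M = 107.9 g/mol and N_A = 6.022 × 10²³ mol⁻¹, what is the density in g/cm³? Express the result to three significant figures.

In an FCC lattice, atoms touch along the face diagonal, so √2·a = 4r, giving a = 410.1 pm = 4.101 × 10^-8 cm.
With Z = 4, ρ = Z·M/(N_A·a³) = 4 × 107.9 / (6.022 × 10²³ × 6.898 × 10^-23) = 10.39 g/cm³.

10.4 g/cm³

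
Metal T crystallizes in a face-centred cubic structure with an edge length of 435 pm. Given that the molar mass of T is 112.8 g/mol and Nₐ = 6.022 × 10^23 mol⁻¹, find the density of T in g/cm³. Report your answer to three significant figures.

9.10 g/cm³

An FCC unit cell contains Z = 4 atoms.
Cell volume: a³ = (435 pm)³ = (4.350 × 10^-8 cm)³ = 8.231 × 10^-23 cm³.
ρ = Z·M/(N_A·a³) = 4 × 112.8 / (6.022 × 10²³ × 8.231 × 10^-23) = 9.102 g/cm³.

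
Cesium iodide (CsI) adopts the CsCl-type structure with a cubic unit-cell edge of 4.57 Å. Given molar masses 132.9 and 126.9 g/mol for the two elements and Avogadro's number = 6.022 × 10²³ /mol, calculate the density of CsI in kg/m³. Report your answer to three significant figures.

The CsCl-type structure contains Z = 1 formula unit per cell; M(CsI) = 132.9 + 126.9 = 259.8 g/mol.
a³ = (4.570 × 10^-8 cm)³ = 9.544 × 10^-23 cm³.
ρ = 1 × 259.8 / (6.022 × 10²³ × 9.544 × 10^-23) = 4.520 g/cm³ = 4520 kg/m³.

4520 kg/m³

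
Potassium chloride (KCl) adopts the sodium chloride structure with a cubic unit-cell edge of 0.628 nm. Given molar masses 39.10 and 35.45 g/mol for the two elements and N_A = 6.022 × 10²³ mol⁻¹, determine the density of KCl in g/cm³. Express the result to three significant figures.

2.00 g/cm³

The sodium chloride structure contains Z = 4 formula units per cell; M(KCl) = 39.10 + 35.45 = 74.55 g/mol.
a³ = (6.280 × 10^-8 cm)³ = 2.477 × 10^-22 cm³.
ρ = 4 × 74.55 / (6.022 × 10²³ × 2.477 × 10^-22) = 1.999 g/cm³.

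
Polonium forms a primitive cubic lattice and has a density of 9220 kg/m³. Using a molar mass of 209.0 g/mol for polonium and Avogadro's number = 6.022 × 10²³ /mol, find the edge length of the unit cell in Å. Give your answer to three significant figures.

With Z = 1 atom per simple cubic cell, a³ = Z·M/(N_A·ρ) = 1 × 209.0 / (6.022 × 10²³ × 9.220 g/cm³) = 3.764 × 10^-23 cm³.
a = (3.764 × 10^-23)^(1/3) = 3.351 × 10^-8 cm = 3.35 Å.

3.35 Å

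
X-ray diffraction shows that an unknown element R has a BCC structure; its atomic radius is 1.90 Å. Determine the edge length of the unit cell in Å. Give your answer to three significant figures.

In a BCC lattice, atoms touch along the body diagonal, so √3·a = 4r.
a = 4r/√3 = 4 × 1.90 / 1.7321 = 4.39 Å.

4.39 Å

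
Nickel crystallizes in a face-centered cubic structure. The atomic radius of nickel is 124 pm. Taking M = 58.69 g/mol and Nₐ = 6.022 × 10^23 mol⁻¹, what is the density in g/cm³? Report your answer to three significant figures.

9.04 g/cm³

In an FCC lattice, atoms touch along the face diagonal, so √2·a = 4r, giving a = 350.7 pm = 3.507 × 10^-8 cm.
With Z = 4, ρ = Z·M/(N_A·a³) = 4 × 58.69 / (6.022 × 10²³ × 4.314 × 10^-23) = 9.036 g/cm³.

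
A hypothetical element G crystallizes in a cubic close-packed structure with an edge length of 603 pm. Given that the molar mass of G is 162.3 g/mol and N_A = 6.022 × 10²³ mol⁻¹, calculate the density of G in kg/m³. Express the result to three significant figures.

4920 kg/m³

An FCC unit cell contains Z = 4 atoms.
Cell volume: a³ = (603 pm)³ = (6.030 × 10^-8 cm)³ = 2.193 × 10^-22 cm³.
ρ = Z·M/(N_A·a³) = 4 × 162.3 / (6.022 × 10²³ × 2.193 × 10^-22) = 4.917 g/cm³ = 4920 kg/m³.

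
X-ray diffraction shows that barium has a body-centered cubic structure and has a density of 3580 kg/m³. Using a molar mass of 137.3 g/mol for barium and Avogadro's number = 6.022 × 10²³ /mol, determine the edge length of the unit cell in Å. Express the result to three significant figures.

With Z = 2 atoms per BCC cell, a³ = Z·M/(N_A·ρ) = 2 × 137.3 / (6.022 × 10²³ × 3.580 g/cm³) = 1.274 × 10^-22 cm³.
a = (1.274 × 10^-22)^(1/3) = 5.031 × 10^-8 cm = 5.03 Å.

5.03 Å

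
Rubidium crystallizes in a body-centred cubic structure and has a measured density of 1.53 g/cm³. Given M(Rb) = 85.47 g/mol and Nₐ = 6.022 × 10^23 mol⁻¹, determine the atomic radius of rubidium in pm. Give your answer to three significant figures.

247 pm

For a BCC cell (Z = 2), a³ = Z·M/(N_A·ρ) = 2 × 85.47 / (6.022 × 10²³ × 1.530) = 1.855 × 10^-22 cm³, so a = 5.703 × 10^-8 cm = 570.3 pm.
Atoms touch along the body diagonal, so √3·a = 4r, so r = 0.4330 × a = 247 pm.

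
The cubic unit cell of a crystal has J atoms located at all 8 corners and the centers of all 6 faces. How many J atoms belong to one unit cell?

4

Corner atoms are shared by 8 cells (1/8 each), face atoms by 2 (1/2 each).
Net atoms = 8 × 1/8 + 6 × 1/2 = 1 + 3 = 4.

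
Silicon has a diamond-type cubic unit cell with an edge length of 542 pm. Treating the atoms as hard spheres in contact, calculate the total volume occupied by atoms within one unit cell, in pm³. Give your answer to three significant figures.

5.41 × 10^7 pm³

In a diamond cubic lattice nearest neighbors lie along the body diagonal with √3·a = 8r, so r = 0.2165a = 117.3 pm.
V_atoms = Z × (4/3)πr³ = 8 × (4/3)π × (117.3)³ = 5.41 × 10^7 pm³.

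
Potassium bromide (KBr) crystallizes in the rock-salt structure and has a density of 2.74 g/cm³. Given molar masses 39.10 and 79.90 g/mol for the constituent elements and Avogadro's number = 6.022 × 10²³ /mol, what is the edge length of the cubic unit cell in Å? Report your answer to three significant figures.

M(KBr) = 119.0 g/mol; Z = 4 formula units per cell.
a³ = Z·M/(N_A·ρ) = 4 × 119.0 / (6.022 × 10²³ × 2.74) = 2.885 × 10^-22 cm³, so a = 6.608 × 10^-8 cm = 6.61 Å.

6.61 Å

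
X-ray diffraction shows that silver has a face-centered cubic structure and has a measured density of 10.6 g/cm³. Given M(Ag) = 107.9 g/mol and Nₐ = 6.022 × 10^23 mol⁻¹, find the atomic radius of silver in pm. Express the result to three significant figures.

For an FCC cell (Z = 4), a³ = Z·M/(N_A·ρ) = 4 × 107.9 / (6.022 × 10²³ × 10.60) = 6.761 × 10^-23 cm³, so a = 4.074 × 10^-8 cm = 407.4 pm.
Atoms touch along the face diagonal, so √2·a = 4r, so r = 0.3536 × a = 144 pm.

144 pm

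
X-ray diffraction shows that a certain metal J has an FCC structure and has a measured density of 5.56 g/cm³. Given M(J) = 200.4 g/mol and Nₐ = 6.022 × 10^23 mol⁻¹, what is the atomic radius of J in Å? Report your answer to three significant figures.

2.20 Å

For an FCC cell (Z = 4), a³ = Z·M/(N_A·ρ) = 4 × 200.4 / (6.022 × 10²³ × 5.560) = 2.394 × 10^-22 cm³, so a = 6.209 × 10^-8 cm = 6.209 Å.
Atoms touch along the face diagonal, so √2·a = 4r, so r = 0.3536 × a = 2.20 Å.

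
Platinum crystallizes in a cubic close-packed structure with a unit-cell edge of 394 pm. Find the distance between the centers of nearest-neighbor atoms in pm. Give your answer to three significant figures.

In an FCC structure, atoms touch along the face diagonal, so √2·a = 4r; the nearest-neighbor distance equals 2r = 0.7071·a.
d = 0.7071 × 394 = 279 pm.

279 pm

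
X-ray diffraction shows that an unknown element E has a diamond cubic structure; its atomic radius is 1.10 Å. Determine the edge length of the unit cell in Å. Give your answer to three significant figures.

5.08 Å

In a diamond cubic lattice, nearest neighbors lie along the body diagonal with √3·a = 8r.
a = 8r/√3 = 8 × 1.10 / 1.7321 = 5.08 Å.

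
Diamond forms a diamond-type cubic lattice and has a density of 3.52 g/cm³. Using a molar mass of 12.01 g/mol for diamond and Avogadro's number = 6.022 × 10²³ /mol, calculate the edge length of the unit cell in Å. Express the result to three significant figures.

With Z = 8 atoms per diamond cubic cell, a³ = Z·M/(N_A·ρ) = 8 × 12.01 / (6.022 × 10²³ × 3.520 g/cm³) = 4.533 × 10^-23 cm³.
a = (4.533 × 10^-23)^(1/3) = 3.565 × 10^-8 cm = 3.57 Å.

3.57 Å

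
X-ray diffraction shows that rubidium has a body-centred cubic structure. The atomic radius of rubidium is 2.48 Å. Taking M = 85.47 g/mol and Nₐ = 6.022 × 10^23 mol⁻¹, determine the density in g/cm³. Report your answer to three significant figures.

1.51 g/cm³

In a BCC lattice, atoms touch along the body diagonal, so √3·a = 4r, giving a = 5.727 Å = 5.727 × 10^-8 cm.
With Z = 2, ρ = Z·M/(N_A·a³) = 2 × 85.47 / (6.022 × 10²³ × 1.879 × 10^-22) = 1.511 g/cm³.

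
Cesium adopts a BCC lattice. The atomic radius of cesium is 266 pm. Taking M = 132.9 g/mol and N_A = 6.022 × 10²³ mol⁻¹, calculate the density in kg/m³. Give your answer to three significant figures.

In a BCC lattice, atoms touch along the body diagonal, so √3·a = 4r, giving a = 614.3 pm = 6.143 × 10^-8 cm.
With Z = 2, ρ = Z·M/(N_A·a³) = 2 × 132.9 / (6.022 × 10²³ × 2.318 × 10^-22) = 1.904 g/cm³ = 1900 kg/m³.

1900 kg/m³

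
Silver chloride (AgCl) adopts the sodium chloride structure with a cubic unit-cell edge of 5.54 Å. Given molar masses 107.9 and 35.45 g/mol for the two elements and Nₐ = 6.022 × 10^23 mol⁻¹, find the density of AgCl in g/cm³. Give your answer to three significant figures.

5.60 g/cm³

The sodium chloride structure contains Z = 4 formula units per cell; M(AgCl) = 107.9 + 35.45 = 143.35 g/mol.
a³ = (5.540 × 10^-8 cm)³ = 1.700 × 10^-22 cm³.
ρ = 4 × 143.35 / (6.022 × 10²³ × 1.700 × 10^-22) = 5.600 g/cm³.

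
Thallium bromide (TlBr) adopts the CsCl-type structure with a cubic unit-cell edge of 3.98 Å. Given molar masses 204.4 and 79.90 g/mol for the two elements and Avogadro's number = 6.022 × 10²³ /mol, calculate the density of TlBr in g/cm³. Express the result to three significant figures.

7.49 g/cm³

The CsCl-type structure contains Z = 1 formula unit per cell; M(TlBr) = 204.4 + 79.90 = 284.3 g/mol.
a³ = (3.980 × 10^-8 cm)³ = 6.304 × 10^-23 cm³.
ρ = 1 × 284.3 / (6.022 × 10²³ × 6.304 × 10^-23) = 7.488 g/cm³.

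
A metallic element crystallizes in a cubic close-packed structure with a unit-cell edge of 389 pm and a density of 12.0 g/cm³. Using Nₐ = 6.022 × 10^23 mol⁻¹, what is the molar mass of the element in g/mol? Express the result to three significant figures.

An FCC cell has Z = 4 atoms; a = 3.890 × 10^-8 cm.
M = ρ·N_A·a³/Z = 12.0 × 6.022 × 10²³ × 5.886 × 10^-23 / 4 = 106 g/mol.

106 g/mol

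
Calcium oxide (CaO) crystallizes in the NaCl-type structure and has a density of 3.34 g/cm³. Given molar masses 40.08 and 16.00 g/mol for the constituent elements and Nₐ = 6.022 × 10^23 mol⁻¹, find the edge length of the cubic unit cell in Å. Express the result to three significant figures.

4.81 Å

M(CaO) = 56.08 g/mol; Z = 4 formula units per cell.
a³ = Z·M/(N_A·ρ) = 4 × 56.08 / (6.022 × 10²³ × 3.34) = 1.115 × 10^-22 cm³, so a = 4.813 × 10^-8 cm = 4.81 Å.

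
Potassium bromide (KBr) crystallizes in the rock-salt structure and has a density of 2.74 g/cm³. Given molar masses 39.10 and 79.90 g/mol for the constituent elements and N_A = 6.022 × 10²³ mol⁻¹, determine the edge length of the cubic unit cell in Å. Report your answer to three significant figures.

M(KBr) = 119.0 g/mol; Z = 4 formula units per cell.
a³ = Z·M/(N_A·ρ) = 4 × 119.0 / (6.022 × 10²³ × 2.74) = 2.885 × 10^-22 cm³, so a = 6.608 × 10^-8 cm = 6.61 Å.

6.61 Å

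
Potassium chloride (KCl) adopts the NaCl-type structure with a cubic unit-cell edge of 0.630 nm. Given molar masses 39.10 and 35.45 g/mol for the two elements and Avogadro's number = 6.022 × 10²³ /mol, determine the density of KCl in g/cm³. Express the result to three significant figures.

The NaCl-type structure contains Z = 4 formula units per cell; M(KCl) = 39.10 + 35.45 = 74.55 g/mol.
a³ = (6.300 × 10^-8 cm)³ = 2.500 × 10^-22 cm³.
ρ = 4 × 74.55 / (6.022 × 10²³ × 2.500 × 10^-22) = 1.980 g/cm³.

1.98 g/cm³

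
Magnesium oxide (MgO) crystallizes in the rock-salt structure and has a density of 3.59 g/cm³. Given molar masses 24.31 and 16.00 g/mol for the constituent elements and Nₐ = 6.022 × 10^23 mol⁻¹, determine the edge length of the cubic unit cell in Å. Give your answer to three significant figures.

4.21 Å

M(MgO) = 40.31 g/mol; Z = 4 formula units per cell.
a³ = Z·M/(N_A·ρ) = 4 × 40.31 / (6.022 × 10²³ × 3.59) = 7.458 × 10^-23 cm³, so a = 4.209 × 10^-8 cm = 4.21 Å.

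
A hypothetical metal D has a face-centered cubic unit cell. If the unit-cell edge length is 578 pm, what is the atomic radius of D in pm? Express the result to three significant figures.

204 pm

In an FCC lattice, atoms touch along the face diagonal, so √2·a = 4r.
r = √2·a/4 = 1.4142 × 578 / 4 = 204 pm.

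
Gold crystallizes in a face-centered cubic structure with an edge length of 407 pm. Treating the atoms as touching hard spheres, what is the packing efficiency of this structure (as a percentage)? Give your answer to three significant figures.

74.0%

In an FCC lattice atoms touch along the face diagonal, so √2·a = 4r, so r = 0.3536a = 143.9 pm.
Packing fraction = Z·(4/3)πr³ / a³ = 4 × (4/3)π × (143.9)³ / (407)³ = 0.7405 = 74.0%.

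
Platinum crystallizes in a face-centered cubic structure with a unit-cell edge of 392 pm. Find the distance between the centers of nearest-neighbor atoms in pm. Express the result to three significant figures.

In an FCC structure, atoms touch along the face diagonal, so √2·a = 4r; the nearest-neighbor distance equals 2r = 0.7071·a.
d = 0.7071 × 392 = 277 pm.

277 pm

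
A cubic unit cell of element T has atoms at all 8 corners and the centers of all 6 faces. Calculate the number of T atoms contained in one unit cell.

4

Corner atoms are shared by 8 cells (1/8 each), face atoms by 2 (1/2 each).
Net atoms = 8 × 1/8 + 6 × 1/2 = 1 + 3 = 4.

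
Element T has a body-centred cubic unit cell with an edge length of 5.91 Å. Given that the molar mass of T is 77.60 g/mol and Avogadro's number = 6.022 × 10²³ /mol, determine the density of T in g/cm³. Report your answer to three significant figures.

A BCC unit cell contains Z = 2 atoms.
Cell volume: a³ = (5.91 Å)³ = (5.910 × 10^-8 cm)³ = 2.064 × 10^-22 cm³.
ρ = Z·M/(N_A·a³) = 2 × 77.60 / (6.022 × 10²³ × 2.064 × 10^-22) = 1.248 g/cm³.

1.25 g/cm³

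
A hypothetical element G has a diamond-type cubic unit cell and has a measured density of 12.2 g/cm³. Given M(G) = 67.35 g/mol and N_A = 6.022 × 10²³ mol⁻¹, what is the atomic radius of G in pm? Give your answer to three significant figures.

90.6 pm

For a diamond cubic cell (Z = 8), a³ = Z·M/(N_A·ρ) = 8 × 67.35 / (6.022 × 10²³ × 12.20) = 7.334 × 10^-23 cm³, so a = 4.186 × 10^-8 cm = 418.6 pm.
Nearest neighbors lie along the body diagonal with √3·a = 8r, so r = 0.2165 × a = 90.6 pm.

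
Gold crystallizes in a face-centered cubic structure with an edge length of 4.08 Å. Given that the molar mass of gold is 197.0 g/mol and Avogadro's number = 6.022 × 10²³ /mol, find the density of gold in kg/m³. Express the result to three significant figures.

An FCC unit cell contains Z = 4 atoms.
Cell volume: a³ = (4.08 Å)³ = (4.080 × 10^-8 cm)³ = 6.792 × 10^-23 cm³.
ρ = Z·M/(N_A·a³) = 4 × 197.0 / (6.022 × 10²³ × 6.792 × 10^-23) = 19.27 g/cm³ = 19300 kg/m³.

19300 kg/m³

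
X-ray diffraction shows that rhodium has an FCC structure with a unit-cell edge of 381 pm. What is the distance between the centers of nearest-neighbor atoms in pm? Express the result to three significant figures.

269 pm

In an FCC structure, atoms touch along the face diagonal, so √2·a = 4r; the nearest-neighbor distance equals 2r = 0.7071·a.
d = 0.7071 × 381 = 269 pm.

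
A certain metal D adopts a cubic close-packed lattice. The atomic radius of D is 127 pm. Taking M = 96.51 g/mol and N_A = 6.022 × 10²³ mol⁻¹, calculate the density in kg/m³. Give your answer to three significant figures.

13800 kg/m³

In an FCC lattice, atoms touch along the face diagonal, so √2·a = 4r, giving a = 359.2 pm = 3.592 × 10^-8 cm.
With Z = 4, ρ = Z·M/(N_A·a³) = 4 × 96.51 / (6.022 × 10²³ × 4.635 × 10^-23) = 13.83 g/cm³ = 13800 kg/m³.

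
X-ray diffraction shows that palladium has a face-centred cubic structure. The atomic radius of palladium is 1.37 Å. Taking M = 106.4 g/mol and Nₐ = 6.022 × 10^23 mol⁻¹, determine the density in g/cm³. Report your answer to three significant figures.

12.1 g/cm³

In an FCC lattice, atoms touch along the face diagonal, so √2·a = 4r, giving a = 3.875 Å = 3.875 × 10^-8 cm.
With Z = 4, ρ = Z·M/(N_A·a³) = 4 × 106.4 / (6.022 × 10²³ × 5.818 × 10^-23) = 12.15 g/cm³.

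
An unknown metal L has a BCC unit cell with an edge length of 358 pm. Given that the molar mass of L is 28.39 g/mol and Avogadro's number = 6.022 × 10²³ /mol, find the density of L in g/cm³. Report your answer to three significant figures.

A BCC unit cell contains Z = 2 atoms.
Cell volume: a³ = (358 pm)³ = (3.580 × 10^-8 cm)³ = 4.588 × 10^-23 cm³.
ρ = Z·M/(N_A·a³) = 2 × 28.39 / (6.022 × 10²³ × 4.588 × 10^-23) = 2.055 g/cm³.

2.05 g/cm³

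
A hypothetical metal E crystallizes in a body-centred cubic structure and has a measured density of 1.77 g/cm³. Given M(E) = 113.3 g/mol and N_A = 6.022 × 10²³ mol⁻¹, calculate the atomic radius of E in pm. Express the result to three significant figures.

258 pm

For a BCC cell (Z = 2), a³ = Z·M/(N_A·ρ) = 2 × 113.3 / (6.022 × 10²³ × 1.770) = 2.126 × 10^-22 cm³, so a = 5.968 × 10^-8 cm = 596.8 pm.
Atoms touch along the body diagonal, so √3·a = 4r, so r = 0.4330 × a = 258 pm.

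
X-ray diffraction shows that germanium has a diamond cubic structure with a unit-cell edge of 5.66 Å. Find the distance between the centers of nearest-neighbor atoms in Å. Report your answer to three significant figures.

In a diamond cubic structure, nearest neighbors lie along the body diagonal with √3·a = 8r; the nearest-neighbor distance equals 2r = 0.4330·a.
d = 0.4330 × 5.66 = 2.45 Å.

2.45 Å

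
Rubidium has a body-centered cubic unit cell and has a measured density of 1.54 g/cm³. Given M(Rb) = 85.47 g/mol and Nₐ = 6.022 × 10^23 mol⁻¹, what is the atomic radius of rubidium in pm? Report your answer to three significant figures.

For a BCC cell (Z = 2), a³ = Z·M/(N_A·ρ) = 2 × 85.47 / (6.022 × 10²³ × 1.540) = 1.843 × 10^-22 cm³, so a = 5.691 × 10^-8 cm = 569.1 pm.
Atoms touch along the body diagonal, so √3·a = 4r, so r = 0.4330 × a = 246 pm.

246 pm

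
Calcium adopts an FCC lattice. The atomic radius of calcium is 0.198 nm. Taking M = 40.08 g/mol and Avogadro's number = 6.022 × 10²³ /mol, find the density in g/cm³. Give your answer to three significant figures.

In an FCC lattice, atoms touch along the face diagonal, so √2·a = 4r, giving a = 0.5600 nm = 5.600 × 10^-8 cm.
With Z = 4, ρ = Z·M/(N_A·a³) = 4 × 40.08 / (6.022 × 10²³ × 1.756 × 10^-22) = 1.516 g/cm³.

1.52 g/cm³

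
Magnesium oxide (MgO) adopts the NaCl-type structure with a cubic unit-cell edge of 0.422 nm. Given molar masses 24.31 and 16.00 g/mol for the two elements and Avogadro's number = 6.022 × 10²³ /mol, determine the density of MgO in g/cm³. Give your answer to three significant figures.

3.56 g/cm³

The NaCl-type structure contains Z = 4 formula units per cell; M(MgO) = 24.31 + 16.00 = 40.31 g/mol.
a³ = (4.220 × 10^-8 cm)³ = 7.515 × 10^-23 cm³.
ρ = 4 × 40.31 / (6.022 × 10²³ × 7.515 × 10^-23) = 3.563 g/cm³.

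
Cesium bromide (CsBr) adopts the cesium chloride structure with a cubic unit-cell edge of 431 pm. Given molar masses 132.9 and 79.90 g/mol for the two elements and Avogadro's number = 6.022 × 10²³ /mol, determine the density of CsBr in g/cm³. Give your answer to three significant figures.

4.41 g/cm³

The cesium chloride structure contains Z = 1 formula unit per cell; M(CsBr) = 132.9 + 79.90 = 212.8 g/mol.
a³ = (4.310 × 10^-8 cm)³ = 8.006 × 10^-23 cm³.
ρ = 1 × 212.8 / (6.022 × 10²³ × 8.006 × 10^-23) = 4.414 g/cm³.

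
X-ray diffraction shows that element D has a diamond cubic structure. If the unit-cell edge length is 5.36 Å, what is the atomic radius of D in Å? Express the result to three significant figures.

In a diamond cubic lattice, nearest neighbors lie along the body diagonal with √3·a = 8r.
r = √3·a/8 = 1.7321 × 5.36 / 8 = 1.16 Å.

1.16 Å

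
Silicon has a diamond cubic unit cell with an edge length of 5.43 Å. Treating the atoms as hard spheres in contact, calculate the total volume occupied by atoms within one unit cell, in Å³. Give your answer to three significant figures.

In a diamond cubic lattice nearest neighbors lie along the body diagonal with √3·a = 8r, so r = 0.2165a = 1.176 Å.
V_atoms = Z × (4/3)πr³ = 8 × (4/3)π × (1.176)³ = 54.4 Å³.

54.4 Å³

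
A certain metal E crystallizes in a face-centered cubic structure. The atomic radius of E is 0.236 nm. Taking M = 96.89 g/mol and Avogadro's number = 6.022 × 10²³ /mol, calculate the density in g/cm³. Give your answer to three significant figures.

2.16 g/cm³

In an FCC lattice, atoms touch along the face diagonal, so √2·a = 4r, giving a = 0.6675 nm = 6.675 × 10^-8 cm.
With Z = 4, ρ = Z·M/(N_A·a³) = 4 × 96.89 / (6.022 × 10²³ × 2.974 × 10^-22) = 2.164 g/cm³.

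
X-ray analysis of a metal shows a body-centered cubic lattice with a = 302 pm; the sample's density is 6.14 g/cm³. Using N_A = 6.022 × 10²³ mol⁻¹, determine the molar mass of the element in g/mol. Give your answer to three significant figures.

A BCC cell has Z = 2 atoms; a = 3.020 × 10^-8 cm.
M = ρ·N_A·a³/Z = 6.14 × 6.022 × 10²³ × 2.754 × 10^-23 / 2 = 50.9 g/mol.

50.9 g/mol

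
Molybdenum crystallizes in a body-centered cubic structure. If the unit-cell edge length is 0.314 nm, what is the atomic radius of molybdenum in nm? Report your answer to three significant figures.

0.136 nm

In a BCC lattice, atoms touch along the body diagonal, so √3·a = 4r.
r = √3·a/4 = 1.7321 × 0.314 / 4 = 0.136 nm.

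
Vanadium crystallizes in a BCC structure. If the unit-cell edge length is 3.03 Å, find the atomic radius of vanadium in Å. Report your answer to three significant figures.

In a BCC lattice, atoms touch along the body diagonal, so √3·a = 4r.
r = √3·a/4 = 1.7321 × 3.03 / 4 = 1.31 Å.

1.31 Å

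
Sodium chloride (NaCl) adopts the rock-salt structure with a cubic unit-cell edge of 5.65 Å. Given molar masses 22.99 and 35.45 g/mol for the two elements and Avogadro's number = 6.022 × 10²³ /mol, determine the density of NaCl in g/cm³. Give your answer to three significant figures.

The rock-salt structure contains Z = 4 formula units per cell; M(NaCl) = 22.99 + 35.45 = 58.44 g/mol.
a³ = (5.650 × 10^-8 cm)³ = 1.804 × 10^-22 cm³.
ρ = 4 × 58.44 / (6.022 × 10²³ × 1.804 × 10^-22) = 2.152 g/cm³.

2.15 g/cm³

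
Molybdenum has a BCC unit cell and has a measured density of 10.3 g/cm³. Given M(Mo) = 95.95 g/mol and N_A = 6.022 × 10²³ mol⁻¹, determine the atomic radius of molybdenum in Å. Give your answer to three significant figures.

1.36 Å

For a BCC cell (Z = 2), a³ = Z·M/(N_A·ρ) = 2 × 95.95 / (6.022 × 10²³ × 10.30) = 3.094 × 10^-23 cm³, so a = 3.139 × 10^-8 cm = 3.139 Å.
Atoms touch along the body diagonal, so √3·a = 4r, so r = 0.4330 × a = 1.36 Å.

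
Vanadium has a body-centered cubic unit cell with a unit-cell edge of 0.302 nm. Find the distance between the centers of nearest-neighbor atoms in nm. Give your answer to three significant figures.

In a BCC structure, atoms touch along the body diagonal, so √3·a = 4r; the nearest-neighbor distance equals 2r = 0.8660·a.
d = 0.8660 × 0.302 = 0.262 nm.

0.262 nm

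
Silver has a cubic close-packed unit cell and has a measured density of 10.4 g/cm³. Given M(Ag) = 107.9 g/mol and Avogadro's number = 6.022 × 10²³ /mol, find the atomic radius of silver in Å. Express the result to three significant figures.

1.45 Å

For an FCC cell (Z = 4), a³ = Z·M/(N_A·ρ) = 4 × 107.9 / (6.022 × 10²³ × 10.40) = 6.891 × 10^-23 cm³, so a = 4.100 × 10^-8 cm = 4.100 Å.
Atoms touch along the face diagonal, so √2·a = 4r, so r = 0.3536 × a = 1.45 Å.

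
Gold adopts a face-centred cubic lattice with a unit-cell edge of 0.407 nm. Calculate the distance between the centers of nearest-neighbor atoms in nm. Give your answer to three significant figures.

In an FCC structure, atoms touch along the face diagonal, so √2·a = 4r; the nearest-neighbor distance equals 2r = 0.7071·a.
d = 0.7071 × 0.407 = 0.288 nm.

0.288 nm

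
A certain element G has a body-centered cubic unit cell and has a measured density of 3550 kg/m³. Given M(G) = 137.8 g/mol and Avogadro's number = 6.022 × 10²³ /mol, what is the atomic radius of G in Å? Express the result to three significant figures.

2.19 Å

For a BCC cell (Z = 2), a³ = Z·M/(N_A·ρ) = 2 × 137.8 / (6.022 × 10²³ × 3.550) = 1.289 × 10^-22 cm³, so a = 5.052 × 10^-8 cm = 5.052 Å.
Atoms touch along the body diagonal, so √3·a = 4r, so r = 0.4330 × a = 2.19 Å.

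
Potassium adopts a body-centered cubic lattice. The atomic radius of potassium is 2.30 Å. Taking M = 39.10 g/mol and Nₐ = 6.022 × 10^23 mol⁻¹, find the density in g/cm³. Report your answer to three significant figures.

In a BCC lattice, atoms touch along the body diagonal, so √3·a = 4r, giving a = 5.312 Å = 5.312 × 10^-8 cm.
With Z = 2, ρ = Z·M/(N_A·a³) = 2 × 39.10 / (6.022 × 10²³ × 1.499 × 10^-22) = 0.8665 g/cm³.

0.867 g/cm³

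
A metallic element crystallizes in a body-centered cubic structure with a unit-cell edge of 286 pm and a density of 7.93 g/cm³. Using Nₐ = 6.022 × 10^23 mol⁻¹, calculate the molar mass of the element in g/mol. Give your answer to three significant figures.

55.9 g/mol

A BCC cell has Z = 2 atoms; a = 2.860 × 10^-8 cm.
M = ρ·N_A·a³/Z = 7.93 × 6.022 × 10²³ × 2.339 × 10^-23 / 2 = 55.9 g/mol.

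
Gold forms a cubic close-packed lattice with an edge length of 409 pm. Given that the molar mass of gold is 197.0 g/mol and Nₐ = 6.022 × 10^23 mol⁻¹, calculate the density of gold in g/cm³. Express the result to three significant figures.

19.1 g/cm³

An FCC unit cell contains Z = 4 atoms.
Cell volume: a³ = (409 pm)³ = (4.090 × 10^-8 cm)³ = 6.842 × 10^-23 cm³.
ρ = Z·M/(N_A·a³) = 4 × 197.0 / (6.022 × 10²³ × 6.842 × 10^-23) = 19.13 g/cm³.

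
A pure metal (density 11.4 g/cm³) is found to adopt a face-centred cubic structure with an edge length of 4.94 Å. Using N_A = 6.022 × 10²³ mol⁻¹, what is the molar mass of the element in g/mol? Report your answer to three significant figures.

207 g/mol

An FCC cell has Z = 4 atoms; a = 4.940 × 10^-8 cm.
M = ρ·N_A·a³/Z = 11.4 × 6.022 × 10²³ × 1.206 × 10^-22 / 4 = 207 g/mol.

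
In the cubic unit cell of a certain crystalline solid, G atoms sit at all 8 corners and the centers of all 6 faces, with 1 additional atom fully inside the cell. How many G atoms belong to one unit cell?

Corner atoms are shared by 8 cells (1/8 each), face atoms by 2 (1/2 each), interior atoms are unshared.
Net atoms = 8 × 1/8 + 6 × 1/2 + 1 = 1 + 3 + 1 = 5.

5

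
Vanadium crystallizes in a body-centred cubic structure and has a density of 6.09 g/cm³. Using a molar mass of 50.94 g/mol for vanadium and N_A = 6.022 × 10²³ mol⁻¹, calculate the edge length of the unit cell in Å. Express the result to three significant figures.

With Z = 2 atoms per BCC cell, a³ = Z·M/(N_A·ρ) = 2 × 50.94 / (6.022 × 10²³ × 6.090 g/cm³) = 2.778 × 10^-23 cm³.
a = (2.778 × 10^-23)^(1/3) = 3.029 × 10^-8 cm = 3.03 Å.

3.03 Å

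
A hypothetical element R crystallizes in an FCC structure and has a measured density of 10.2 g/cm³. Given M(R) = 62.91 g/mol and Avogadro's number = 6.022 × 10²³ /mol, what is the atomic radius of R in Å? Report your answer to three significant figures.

For an FCC cell (Z = 4), a³ = Z·M/(N_A·ρ) = 4 × 62.91 / (6.022 × 10²³ × 10.20) = 4.097 × 10^-23 cm³, so a = 3.447 × 10^-8 cm = 3.447 Å.
Atoms touch along the face diagonal, so √2·a = 4r, so r = 0.3536 × a = 1.22 Å.

1.22 Å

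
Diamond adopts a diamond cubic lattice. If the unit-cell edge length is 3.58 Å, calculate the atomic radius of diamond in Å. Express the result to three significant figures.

0.775 Å

In a diamond cubic lattice, nearest neighbors lie along the body diagonal with √3·a = 8r.
r = √3·a/8 = 1.7321 × 3.58 / 8 = 0.775 Å.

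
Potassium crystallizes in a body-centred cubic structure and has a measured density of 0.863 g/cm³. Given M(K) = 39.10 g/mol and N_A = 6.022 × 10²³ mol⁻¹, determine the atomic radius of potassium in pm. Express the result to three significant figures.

For a BCC cell (Z = 2), a³ = Z·M/(N_A·ρ) = 2 × 39.10 / (6.022 × 10²³ × 0.8630) = 1.505 × 10^-22 cm³, so a = 5.319 × 10^-8 cm = 531.9 pm.
Atoms touch along the body diagonal, so √3·a = 4r, so r = 0.4330 × a = 230 pm.

230 pm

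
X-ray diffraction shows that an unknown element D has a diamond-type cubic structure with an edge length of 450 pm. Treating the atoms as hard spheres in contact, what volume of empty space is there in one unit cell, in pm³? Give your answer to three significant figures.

In a diamond cubic lattice nearest neighbors lie along the body diagonal with √3·a = 8r, so r = 0.2165a = 97.43 pm.
V_cell = a³ = 9.113 × 10^7 pm³; V_atoms = 8 × (4/3)πr³ = 3.099 × 10^7 pm³.
Empty space = 9.113 × 10^7 − 3.099 × 10^7 = 6.01 × 10^7 pm³.

6.01 × 10^7 pm³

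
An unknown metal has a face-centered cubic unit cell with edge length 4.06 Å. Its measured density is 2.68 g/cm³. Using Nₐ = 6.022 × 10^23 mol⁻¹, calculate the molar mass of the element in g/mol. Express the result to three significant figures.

An FCC cell has Z = 4 atoms; a = 4.060 × 10^-8 cm.
M = ρ·N_A·a³/Z = 2.68 × 6.022 × 10²³ × 6.692 × 10^-23 / 4 = 27.0 g/mol.

27.0 g/mol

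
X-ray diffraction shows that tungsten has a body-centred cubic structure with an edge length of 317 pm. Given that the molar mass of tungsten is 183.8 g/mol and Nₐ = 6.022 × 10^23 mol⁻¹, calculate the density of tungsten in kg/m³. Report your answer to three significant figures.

A BCC unit cell contains Z = 2 atoms.
Cell volume: a³ = (317 pm)³ = (3.170 × 10^-8 cm)³ = 3.186 × 10^-23 cm³.
ρ = Z·M/(N_A·a³) = 2 × 183.8 / (6.022 × 10²³ × 3.186 × 10^-23) = 19.16 g/cm³ = 19200 kg/m³.

19200 kg/m³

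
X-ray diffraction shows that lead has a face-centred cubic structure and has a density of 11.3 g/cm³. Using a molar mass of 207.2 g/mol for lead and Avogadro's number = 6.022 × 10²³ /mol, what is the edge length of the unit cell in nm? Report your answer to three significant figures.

With Z = 4 atoms per FCC cell, a³ = Z·M/(N_A·ρ) = 4 × 207.2 / (6.022 × 10²³ × 11.30 g/cm³) = 1.218 × 10^-22 cm³.
a = (1.218 × 10^-22)^(1/3) = 4.957 × 10^-8 cm = 0.496 nm.

0.496 nm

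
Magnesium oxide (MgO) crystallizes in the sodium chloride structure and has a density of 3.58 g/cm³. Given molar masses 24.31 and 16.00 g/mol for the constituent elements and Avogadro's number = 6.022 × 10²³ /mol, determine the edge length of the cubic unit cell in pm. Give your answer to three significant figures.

421 pm

M(MgO) = 40.31 g/mol; Z = 4 formula units per cell.
a³ = Z·M/(N_A·ρ) = 4 × 40.31 / (6.022 × 10²³ × 3.58) = 7.479 × 10^-23 cm³, so a = 4.213 × 10^-8 cm = 421 pm.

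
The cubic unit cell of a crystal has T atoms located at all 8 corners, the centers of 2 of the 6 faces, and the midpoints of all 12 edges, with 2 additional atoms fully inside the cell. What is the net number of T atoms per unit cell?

7

Corner atoms are shared by 8 cells (1/8 each), face atoms by 2 (1/2 each), edge atoms by 4 (1/4 each), interior atoms are unshared.
Net atoms = 8 × 1/8 + 2 × 1/2 + 12 × 1/4 + 2 = 1 + 1 + 3 + 2 = 7.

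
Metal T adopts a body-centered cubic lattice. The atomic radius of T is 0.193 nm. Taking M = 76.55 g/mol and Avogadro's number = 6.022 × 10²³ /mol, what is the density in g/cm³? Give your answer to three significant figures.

In a BCC lattice, atoms touch along the body diagonal, so √3·a = 4r, giving a = 0.4457 nm = 4.457 × 10^-8 cm.
With Z = 2, ρ = Z·M/(N_A·a³) = 2 × 76.55 / (6.022 × 10²³ × 8.855 × 10^-23) = 2.871 g/cm³.

2.87 g/cm³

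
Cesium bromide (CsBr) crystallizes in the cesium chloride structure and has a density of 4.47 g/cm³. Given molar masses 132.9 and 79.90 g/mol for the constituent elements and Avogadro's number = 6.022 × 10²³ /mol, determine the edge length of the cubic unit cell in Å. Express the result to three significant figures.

M(CsBr) = 212.8 g/mol; Z = 1 formula unit per cell.
a³ = Z·M/(N_A·ρ) = 1 × 212.8 / (6.022 × 10²³ × 4.47) = 7.905 × 10^-23 cm³, so a = 4.292 × 10^-8 cm = 4.29 Å.

4.29 Å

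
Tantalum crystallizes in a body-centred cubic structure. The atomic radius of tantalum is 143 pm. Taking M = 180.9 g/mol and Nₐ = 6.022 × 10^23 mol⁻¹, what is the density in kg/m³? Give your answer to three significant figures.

In a BCC lattice, atoms touch along the body diagonal, so √3·a = 4r, giving a = 330.2 pm = 3.302 × 10^-8 cm.
With Z = 2, ρ = Z·M/(N_A·a³) = 2 × 180.9 / (6.022 × 10²³ × 3.602 × 10^-23) = 16.68 g/cm³ = 16700 kg/m³.

16700 kg/m³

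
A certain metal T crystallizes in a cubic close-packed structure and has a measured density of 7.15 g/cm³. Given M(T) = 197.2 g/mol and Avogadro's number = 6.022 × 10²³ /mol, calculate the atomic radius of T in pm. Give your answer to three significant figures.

For an FCC cell (Z = 4), a³ = Z·M/(N_A·ρ) = 4 × 197.2 / (6.022 × 10²³ × 7.150) = 1.832 × 10^-22 cm³, so a = 5.679 × 10^-8 cm = 567.9 pm.
Atoms touch along the face diagonal, so √2·a = 4r, so r = 0.3536 × a = 201 pm.

201 pm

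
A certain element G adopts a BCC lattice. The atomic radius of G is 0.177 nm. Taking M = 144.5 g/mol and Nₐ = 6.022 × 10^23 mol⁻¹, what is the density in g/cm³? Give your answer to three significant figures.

In a BCC lattice, atoms touch along the body diagonal, so √3·a = 4r, giving a = 0.4088 nm = 4.088 × 10^-8 cm.
With Z = 2, ρ = Z·M/(N_A·a³) = 2 × 144.5 / (6.022 × 10²³ × 6.830 × 10^-23) = 7.027 g/cm³.

7.03 g/cm³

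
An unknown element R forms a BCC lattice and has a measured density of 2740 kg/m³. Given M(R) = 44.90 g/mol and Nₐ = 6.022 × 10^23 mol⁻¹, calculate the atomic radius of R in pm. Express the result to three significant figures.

For a BCC cell (Z = 2), a³ = Z·M/(N_A·ρ) = 2 × 44.90 / (6.022 × 10²³ × 2.740) = 5.442 × 10^-23 cm³, so a = 3.790 × 10^-8 cm = 379.0 pm.
Atoms touch along the body diagonal, so √3·a = 4r, so r = 0.4330 × a = 164 pm.

164 pm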